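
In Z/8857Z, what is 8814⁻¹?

8651

Run the extended Euclidean algorithm:
8857 = 1·8814 + 43
8814 = 204·43 + 42
43 = 1·42 + 1
42 = 42·1 + 0
gcd(8814, 8857) = 1, so the inverse exists.
Back-substitute for 1:
1 = 1·43 − 1·42
  = −1·8814 + 205·43
  = 205·8857 − 206·8814
So 8814⁻¹ ≡ −206 ≡ 8651 (mod 8857).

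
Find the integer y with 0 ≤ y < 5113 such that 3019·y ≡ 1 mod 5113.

3709

By the extended Euclidean algorithm:
5113 = 1×3019 + 2094
3019 = 1×2094 + 925
2094 = 2×925 + 244
925 = 3×244 + 193
244 = 1×193 + 51
193 = 3×51 + 40
51 = 1×40 + 11
40 = 3×11 + 7
11 = 1×7 + 4
7 = 1×4 + 3
4 = 1×3 + 1
3 = 3×1 + 0
gcd(3019, 5113) = 1, so the inverse exists.
Bézout: 1 = 829×5113 − 1404×3019.
So 3019⁻¹ ≡ −1404 ≡ 3709 (mod 5113).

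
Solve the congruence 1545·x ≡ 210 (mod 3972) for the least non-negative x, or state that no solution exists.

gcd(1545, 3972) = 3, and 3 | 210, so solutions exist.
Divide through by 3: 515·x ≡ 70 mod 1324.
515⁻¹ ≡ 671 (mod 1324).
x ≡ 671·70 ≡ 630 (mod 1324).
The smallest non-negative solution is x = 630.

630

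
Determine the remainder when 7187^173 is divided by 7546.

7187^1 ≡ 7187 (mod 7546)
7187^2 ≡ 7187^2 = 51652969 ≡ 599 (mod 7546)
7187^4 ≡ 599^2 = 358801 ≡ 4139 (mod 7546)
7187^8 ≡ 4139^2 = 17131321 ≡ 1901 (mod 7546)
7187^16 ≡ 1901^2 = 3613801 ≡ 6813 (mod 7546)
7187^32 ≡ 6813^2 = 46416969 ≡ 1523 (mod 7546)
7187^64 ≡ 1523^2 = 2319529 ≡ 2907 (mod 7546)
7187^128 ≡ 2907^2 = 8450649 ≡ 6675 (mod 7546)
7187^173 = 7187^128 * 7187^32 * 7187^8 * 7187^4 * 7187^1 ≡ 6675 * 1523 * 1901 * 4139 * 7187 (mod 7546).
Accumulate the product:
6675 * 1523 = 10166025 ≡ 1563
1563 * 1901 = 2971263 ≡ 5685
5685 * 4139 = 23530215 ≡ 1787
1787 * 7187 = 12843169 ≡ 7423

7423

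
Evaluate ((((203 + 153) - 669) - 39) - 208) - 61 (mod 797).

176

203 + 153 = 356
356 - 669 = -313 ≡ 484 (mod 797)
484 - 39 = 445
445 - 208 = 237
237 - 61 = 176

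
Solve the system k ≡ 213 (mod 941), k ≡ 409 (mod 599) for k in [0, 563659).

482005

941⁻¹ mod 599: 941*296 ≡ 1 (mod 599), so 941⁻¹ ≡ 296.
k = 213 + 941*((409 − 213)*296 mod 599) = 213 + 941*512 = 482005.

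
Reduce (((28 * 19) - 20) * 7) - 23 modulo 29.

23

28 * 19 = 532 ≡ 10 (mod 29)
10 - 20 = -10 ≡ 19 (mod 29)
19 * 7 = 133 ≡ 17 (mod 29)
17 - 23 = -6 ≡ 23 (mod 29)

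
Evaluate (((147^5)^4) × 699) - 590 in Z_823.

325

(147)^5 ≡ 91 (mod 823)
(91)^4 ≡ 132 (mod 823)
132 × 699 = 92268 ≡ 92 (mod 823)
92 - 590 = -498 ≡ 325 (mod 823)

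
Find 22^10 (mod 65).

9

10 in binary is 1010, i.e. 10 = 8 + 2.
22^1 ≡ 22 (mod 65)
22^2 ≡ 22^2 = 484 ≡ 29 (mod 65)
22^4 ≡ 29^2 = 841 ≡ 61 (mod 65)
22^8 ≡ 61^2 = 3721 ≡ 16 (mod 65)
22^10 = 22^8 × 22^2 ≡ 16 × 29 (mod 65).
16 × 29 = 464 ≡ 9 (mod 65).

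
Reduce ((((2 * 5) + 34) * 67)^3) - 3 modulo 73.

49

2 * 5 = 10
10 + 34 = 44
44 * 67 = 2948 ≡ 28 (mod 73)
(28)^3 ≡ 52 (mod 73)
52 - 3 = 49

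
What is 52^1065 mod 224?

160

By square-and-multiply:
1065 in binary is 10000101001, i.e. 1065 = 1024 + 32 + 8 + 1.
52^1 ≡ 52 (mod 224)
52^2 ≡ 52^2 = 2704 ≡ 16 (mod 224)
52^4 ≡ 16^2 = 256 ≡ 32 (mod 224)
52^8 ≡ 32^2 = 1024 ≡ 128 (mod 224)
52^16 ≡ 128^2 = 16384 ≡ 32 (mod 224)
52^32 ≡ 32^2 = 1024 ≡ 128 (mod 224)
52^64 ≡ 128^2 = 16384 ≡ 32 (mod 224)
52^128 ≡ 32^2 = 1024 ≡ 128 (mod 224)
52^256 ≡ 128^2 = 16384 ≡ 32 (mod 224)
52^512 ≡ 32^2 = 1024 ≡ 128 (mod 224)
52^1024 ≡ 128^2 = 16384 ≡ 32 (mod 224)
52^1065 = 52^1024 * 52^32 * 52^8 * 52^1 ≡ 32 * 128 * 128 * 52 (mod 224).
Accumulate the product:
32 * 128 = 4096 ≡ 64
64 * 128 = 8192 ≡ 128
128 * 52 = 6656 ≡ 160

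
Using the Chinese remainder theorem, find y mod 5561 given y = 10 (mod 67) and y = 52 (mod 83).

67⁻¹ mod 83: 67·57 ≡ 1 (mod 83), so 67⁻¹ ≡ 57.
y = 10 + 67·((52 − 10)·57 mod 83) = 10 + 67·70 = 4700.
Check: 4700 mod 67 = 10, 4700 mod 83 = 52. ✓

4700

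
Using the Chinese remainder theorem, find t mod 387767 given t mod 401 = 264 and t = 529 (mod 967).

401⁻¹ mod 967: 401·504 ≡ 1 (mod 967), so 401⁻¹ ≡ 504.
t = 264 + 401·((529 − 264)·504 mod 967) = 264 + 401·114 = 45978.

45978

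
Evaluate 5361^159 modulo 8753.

Using repeated squaring:
159 in binary is 10011111, i.e. 159 = 128 + 16 + 8 + 4 + 2 + 1.
5361^1 ≡ 5361 (mod 8753)
5361^2 ≡ 5361^2 = 28740321 ≡ 4222 (mod 8753)
5361^4 ≡ 4222^2 = 17825284 ≡ 4176 (mod 8753)
5361^8 ≡ 4176^2 = 17438976 ≡ 3000 (mod 8753)
5361^16 ≡ 3000^2 = 9000000 ≡ 1916 (mod 8753)
5361^32 ≡ 1916^2 = 3671056 ≡ 3549 (mod 8753)
5361^64 ≡ 3549^2 = 12595401 ≡ 8587 (mod 8753)
5361^128 ≡ 8587^2 = 73736569 ≡ 1297 (mod 8753)
5361^159 = 5361^128 * 5361^16 * 5361^8 * 5361^4 * 5361^2 * 5361^1 ≡ 1297 * 1916 * 3000 * 4176 * 4222 * 5361 (mod 8753).
Accumulate the product:
1297 * 1916 = 2485052 ≡ 7953
7953 * 3000 = 23859000 ≡ 7075
7075 * 4176 = 29545200 ≡ 3825
3825 * 4222 = 16149150 ≡ 8618
8618 * 5361 = 46201098 ≡ 2764

2764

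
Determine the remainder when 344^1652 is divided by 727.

669

1652 in binary is 11001110100, i.e. 1652 = 1024 + 512 + 64 + 32 + 16 + 4.
344^1 ≡ 344 (mod 727)
344^2 ≡ 344^2 = 118336 ≡ 562 (mod 727)
344^4 ≡ 562^2 = 315844 ≡ 326 (mod 727)
344^8 ≡ 326^2 = 106276 ≡ 134 (mod 727)
344^16 ≡ 134^2 = 17956 ≡ 508 (mod 727)
344^32 ≡ 508^2 = 258064 ≡ 706 (mod 727)
344^64 ≡ 706^2 = 498436 ≡ 441 (mod 727)
344^128 ≡ 441^2 = 194481 ≡ 372 (mod 727)
344^256 ≡ 372^2 = 138384 ≡ 254 (mod 727)
344^512 ≡ 254^2 = 64516 ≡ 540 (mod 727)
344^1024 ≡ 540^2 = 291600 ≡ 73 (mod 727)
344^1652 = 344^1024 · 344^512 · 344^64 · 344^32 · 344^16 · 344^4 ≡ 73 · 540 · 441 · 706 · 508 · 326 (mod 727).
Accumulate the product:
73 · 540 = 39420 ≡ 162
162 · 441 = 71442 ≡ 196
196 · 706 = 138376 ≡ 246
246 · 508 = 124968 ≡ 651
651 · 326 = 212226 ≡ 669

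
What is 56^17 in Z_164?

56^1 ≡ 56 (mod 164)
56^2 ≡ 56^2 = 3136 ≡ 20 (mod 164)
56^4 ≡ 20^2 = 400 ≡ 72 (mod 164)
56^8 ≡ 72^2 = 5184 ≡ 100 (mod 164)
56^16 ≡ 100^2 = 10000 ≡ 160 (mod 164)
56^17 = 56^16 × 56^1 ≡ 160 × 56 (mod 164).
160 × 56 = 8960 ≡ 104 (mod 164).

104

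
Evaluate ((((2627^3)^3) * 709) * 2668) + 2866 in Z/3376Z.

470

(2627)^3 ≡ 715 (mod 3376)
(715)^3 ≡ 2979 (mod 3376)
2979 * 709 = 2112111 ≡ 2111 (mod 3376)
2111 * 2668 = 5632148 ≡ 980 (mod 3376)
980 + 2866 = 3846 ≡ 470 (mod 3376)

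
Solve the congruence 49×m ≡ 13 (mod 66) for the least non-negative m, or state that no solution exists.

gcd(49, 66) = 1, so a unique solution mod 66 exists.
49⁻¹ ≡ 31 (mod 66).
m ≡ 31×13 ≡ 7 (mod 66).

7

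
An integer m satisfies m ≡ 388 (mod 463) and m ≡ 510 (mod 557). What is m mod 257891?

246704

463⁻¹ mod 557: 463×397 ≡ 1 (mod 557), so 463⁻¹ ≡ 397.
m = 388 + 463×((510 − 388)×397 mod 557) = 388 + 463×532 = 246704.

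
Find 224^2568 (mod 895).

511

2568 in binary is 101000001000, i.e. 2568 = 2048 + 512 + 8.
224^1 ≡ 224 (mod 895)
224^2 ≡ 224^2 = 50176 ≡ 56 (mod 895)
224^4 ≡ 56^2 = 3136 ≡ 451 (mod 895)
224^8 ≡ 451^2 = 203401 ≡ 236 (mod 895)
224^16 ≡ 236^2 = 55696 ≡ 206 (mod 895)
224^32 ≡ 206^2 = 42436 ≡ 371 (mod 895)
224^64 ≡ 371^2 = 137641 ≡ 706 (mod 895)
224^128 ≡ 706^2 = 498436 ≡ 816 (mod 895)
224^256 ≡ 816^2 = 665856 ≡ 871 (mod 895)
224^512 ≡ 871^2 = 758641 ≡ 576 (mod 895)
224^1024 ≡ 576^2 = 331776 ≡ 626 (mod 895)
224^2048 ≡ 626^2 = 391876 ≡ 761 (mod 895)
224^2568 = 224^2048 * 224^512 * 224^8 ≡ 761 * 576 * 236 (mod 895).
Accumulate the product:
761 * 576 = 438336 ≡ 681
681 * 236 = 160716 ≡ 511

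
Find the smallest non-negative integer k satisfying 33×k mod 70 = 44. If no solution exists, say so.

48

gcd(33, 70) = 1, so a unique solution mod 70 exists.
33⁻¹ ≡ 17 (mod 70).
k ≡ 17×44 ≡ 48 (mod 70).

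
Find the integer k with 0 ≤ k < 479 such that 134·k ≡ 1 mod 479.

479 = 3×134 + 77
134 = 1×77 + 57
77 = 1×57 + 20
57 = 2×20 + 17
20 = 1×17 + 3
17 = 5×3 + 2
3 = 1×2 + 1
2 = 2×1 + 0
gcd(134, 479) = 1, so the inverse exists.
Bézout: 1 = 47×479 − 168×134.
So 134⁻¹ ≡ −168 ≡ 311 (mod 479).

311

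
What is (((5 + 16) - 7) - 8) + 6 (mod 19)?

12

5 + 16 = 21 ≡ 2 (mod 19)
2 - 7 = -5 ≡ 14 (mod 19)
14 - 8 = 6
6 + 6 = 12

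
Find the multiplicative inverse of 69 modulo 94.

94 = 1×69 + 25
69 = 2×25 + 19
25 = 1×19 + 6
19 = 3×6 + 1
6 = 6×1 + 0
gcd(69, 94) = 1, so the inverse exists.
Back-substitute for 1:
1 = 1×19 − 3×6
  = −3×25 + 4×19
  = 4×69 − 11×25
  = −11×94 + 15×69
So 69⁻¹ ≡ 15 (mod 94).

15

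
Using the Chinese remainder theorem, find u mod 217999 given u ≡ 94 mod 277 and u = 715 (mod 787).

26686

277⁻¹ mod 787: 277·483 ≡ 1 (mod 787), so 277⁻¹ ≡ 483.
u = 94 + 277·((715 − 94)·483 mod 787) = 94 + 277·96 = 26686.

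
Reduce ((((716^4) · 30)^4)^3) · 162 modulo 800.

(716)^4 ≡ 736 (mod 800)
736 · 30 = 22080 ≡ 480 (mod 800)
(480)^4 ≡ 0 (mod 800)
(0)^3 ≡ 0 (mod 800)
0 · 162 = 0

0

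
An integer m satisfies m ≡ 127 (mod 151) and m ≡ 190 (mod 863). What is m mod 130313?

151⁻¹ mod 863: 151×823 ≡ 1 (mod 863), so 151⁻¹ ≡ 823.
m = 127 + 151×((190 − 127)×823 mod 863) = 127 + 151×69 = 10546.
Check: 10546 mod 151 = 127, 10546 mod 863 = 190. ✓

10546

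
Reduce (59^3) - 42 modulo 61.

11

(59)^3 ≡ 53 (mod 61)
53 - 42 = 11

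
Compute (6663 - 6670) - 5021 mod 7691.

2663

6663 - 6670 = -7 ≡ 7684 (mod 7691)
7684 - 5021 = 2663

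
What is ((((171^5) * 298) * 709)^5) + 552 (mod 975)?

309

(171)^5 ≡ 201 (mod 975)
201 * 298 = 59898 ≡ 423 (mod 975)
423 * 709 = 299907 ≡ 582 (mod 975)
(582)^5 ≡ 732 (mod 975)
732 + 552 = 1284 ≡ 309 (mod 975)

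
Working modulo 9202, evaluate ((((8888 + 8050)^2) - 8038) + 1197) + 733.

8184

8888 + 8050 = 16938 ≡ 7736 (mod 9202)
(7736)^2 ≡ 5090 (mod 9202)
5090 - 8038 = -2948 ≡ 6254 (mod 9202)
6254 + 1197 = 7451
7451 + 733 = 8184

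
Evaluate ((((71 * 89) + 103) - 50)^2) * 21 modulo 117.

71 * 89 = 6319 ≡ 1 (mod 117)
1 + 103 = 104
104 - 50 = 54
(54)^2 ≡ 108 (mod 117)
108 * 21 = 2268 ≡ 45 (mod 117)

45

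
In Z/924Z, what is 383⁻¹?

731

Run the extended Euclidean algorithm:
924 = 2·383 + 158
383 = 2·158 + 67
158 = 2·67 + 24
67 = 2·24 + 19
24 = 1·19 + 5
19 = 3·5 + 4
5 = 1·4 + 1
4 = 4·1 + 0
gcd(383, 924) = 1, so the inverse exists.
Back-substitute for 1:
1 = 1·5 − 1·4
  = −1·19 + 4·5
  = 4·24 − 5·19
  = −5·67 + 14·24
  = 14·158 − 33·67
  = −33·383 + 80·158
  = 80·924 − 193·383
So 383⁻¹ ≡ −193 ≡ 731 (mod 924).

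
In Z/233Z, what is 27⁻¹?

233 = 8*27 + 17
27 = 1*17 + 10
17 = 1*10 + 7
10 = 1*7 + 3
7 = 2*3 + 1
3 = 3*1 + 0
gcd(27, 233) = 1, so the inverse exists.
Back-substitute for 1:
1 = 1*7 − 2*3
  = −2*10 + 3*7
  = 3*17 − 5*10
  = −5*27 + 8*17
  = 8*233 − 69*27
So 27⁻¹ ≡ −69 ≡ 164 (mod 233).

164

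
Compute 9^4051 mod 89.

17

By square-and-multiply:
4051 in binary is 111111010011, i.e. 4051 = 2048 + 1024 + 512 + 256 + 128 + 64 + 16 + 2 + 1.
9^1 ≡ 9 (mod 89)
9^2 ≡ 9^2 = 81 (mod 89)
9^4 ≡ 81^2 = 6561 ≡ 64 (mod 89)
9^8 ≡ 64^2 = 4096 ≡ 2 (mod 89)
9^16 ≡ 2^2 = 4 (mod 89)
9^32 ≡ 4^2 = 16 (mod 89)
9^64 ≡ 16^2 = 256 ≡ 78 (mod 89)
9^128 ≡ 78^2 = 6084 ≡ 32 (mod 89)
9^256 ≡ 32^2 = 1024 ≡ 45 (mod 89)
9^512 ≡ 45^2 = 2025 ≡ 67 (mod 89)
9^1024 ≡ 67^2 = 4489 ≡ 39 (mod 89)
9^2048 ≡ 39^2 = 1521 ≡ 8 (mod 89)
9^4051 = 9^2048 * 9^1024 * 9^512 * 9^256 * 9^128 * 9^64 * 9^16 * 9^2 * 9^1 ≡ 8 * 39 * 67 * 45 * 32 * 78 * 4 * 81 * 9 (mod 89).
Accumulate the product:
8 * 39 = 312 ≡ 45
45 * 67 = 3015 ≡ 78
78 * 45 = 3510 ≡ 39
39 * 32 = 1248 ≡ 2
2 * 78 = 156 ≡ 67
67 * 4 = 268 ≡ 1
1 * 81 = 81
81 * 9 = 729 ≡ 17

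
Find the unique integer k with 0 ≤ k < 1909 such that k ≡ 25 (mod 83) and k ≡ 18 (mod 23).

83⁻¹ mod 23: 83·5 ≡ 1 (mod 23), so 83⁻¹ ≡ 5.
k = 25 + 83·((18 − 25)·5 mod 23) = 25 + 83·11 = 938.
Check: 938 mod 83 = 25, 938 mod 23 = 18. ✓

938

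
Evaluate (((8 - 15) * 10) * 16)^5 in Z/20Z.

8 - 15 = -7 ≡ 13 (mod 20)
13 * 10 = 130 ≡ 10 (mod 20)
10 * 16 = 160 ≡ 0 (mod 20)
(0)^5 ≡ 0 (mod 20)

0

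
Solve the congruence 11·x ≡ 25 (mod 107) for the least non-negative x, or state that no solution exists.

gcd(11, 107) = 1, so a unique solution mod 107 exists.
11⁻¹ ≡ 39 (mod 107).
x ≡ 39·25 ≡ 12 (mod 107).

12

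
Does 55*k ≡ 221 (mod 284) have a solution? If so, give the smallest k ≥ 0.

gcd(55, 284) = 1, so a unique solution mod 284 exists.
55⁻¹ ≡ 31 (mod 284).
k ≡ 31*221 ≡ 35 (mod 284).

35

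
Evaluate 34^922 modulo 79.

76

34^1 ≡ 34 (mod 79)
34^2 ≡ 34^2 = 1156 ≡ 50 (mod 79)
34^4 ≡ 50^2 = 2500 ≡ 51 (mod 79)
34^8 ≡ 51^2 = 2601 ≡ 73 (mod 79)
34^16 ≡ 73^2 = 5329 ≡ 36 (mod 79)
34^32 ≡ 36^2 = 1296 ≡ 32 (mod 79)
34^64 ≡ 32^2 = 1024 ≡ 76 (mod 79)
34^128 ≡ 76^2 = 5776 ≡ 9 (mod 79)
34^256 ≡ 9^2 = 81 ≡ 2 (mod 79)
34^512 ≡ 2^2 = 4 (mod 79)
34^922 = 34^512 × 34^256 × 34^128 × 34^16 × 34^8 × 34^2 ≡ 4 × 2 × 9 × 36 × 73 × 50 (mod 79).
Accumulate the product:
4 × 2 = 8
8 × 9 = 72
72 × 36 = 2592 ≡ 64
64 × 73 = 4672 ≡ 11
11 × 50 = 550 ≡ 76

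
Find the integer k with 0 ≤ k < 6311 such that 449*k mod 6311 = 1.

6058

Run the extended Euclidean algorithm:
6311 = 14×449 + 25
449 = 17×25 + 24
25 = 1×24 + 1
24 = 24×1 + 0
gcd(449, 6311) = 1, so the inverse exists.
Back-substitute for 1:
1 = 1×25 − 1×24
  = −1×449 + 18×25
  = 18×6311 − 253×449
So 449⁻¹ ≡ −253 ≡ 6058 (mod 6311).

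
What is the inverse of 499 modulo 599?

599 = 1·499 + 100
499 = 4·100 + 99
100 = 1·99 + 1
99 = 99·1 + 0
gcd(499, 599) = 1, so the inverse exists.
Back-substitute for 1:
1 = 1·100 − 1·99
  = −1·499 + 5·100
  = 5·599 − 6·499
So 499⁻¹ ≡ −6 ≡ 593 (mod 599).

593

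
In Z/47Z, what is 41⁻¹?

39

Apply the Euclidean algorithm and back-substitute:
47 = 1*41 + 6
41 = 6*6 + 5
6 = 1*5 + 1
5 = 5*1 + 0
gcd(41, 47) = 1, so the inverse exists.
Bézout: 1 = 7*47 − 8*41.
So 41⁻¹ ≡ −8 ≡ 39 (mod 47).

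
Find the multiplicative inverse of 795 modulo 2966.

2869

2966 = 3·795 + 581
795 = 1·581 + 214
581 = 2·214 + 153
214 = 1·153 + 61
153 = 2·61 + 31
61 = 1·31 + 30
31 = 1·30 + 1
30 = 30·1 + 0
gcd(795, 2966) = 1, so the inverse exists.
Back-substitute for 1:
1 = 1·31 − 1·30
  = −1·61 + 2·31
  = 2·153 − 5·61
  = −5·214 + 7·153
  = 7·581 − 19·214
  = −19·795 + 26·581
  = 26·2966 − 97·795
So 795⁻¹ ≡ −97 ≡ 2869 (mod 2966).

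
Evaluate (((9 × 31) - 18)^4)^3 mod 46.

31

9 × 31 = 279 ≡ 3 (mod 46)
3 - 18 = -15 ≡ 31 (mod 46)
(31)^4 ≡ 25 (mod 46)
(25)^3 ≡ 31 (mod 46)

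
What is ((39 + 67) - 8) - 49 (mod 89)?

49

39 + 67 = 106 ≡ 17 (mod 89)
17 - 8 = 9
9 - 49 = -40 ≡ 49 (mod 89)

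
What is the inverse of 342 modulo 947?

Apply the Euclidean algorithm and back-substitute:
947 = 2·342 + 263
342 = 1·263 + 79
263 = 3·79 + 26
79 = 3·26 + 1
26 = 26·1 + 0
gcd(342, 947) = 1, so the inverse exists.
Back-substitute for 1:
1 = 1·79 − 3·26
  = −3·263 + 10·79
  = 10·342 − 13·263
  = −13·947 + 36·342
So 342⁻¹ ≡ 36 (mod 947).

36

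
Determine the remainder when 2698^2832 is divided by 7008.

By square-and-multiply:
2832 in binary is 101100010000, i.e. 2832 = 2048 + 512 + 256 + 16.
2698^1 ≡ 2698 (mod 7008)
2698^2 ≡ 2698^2 = 7279204 ≡ 4900 (mod 7008)
2698^4 ≡ 4900^2 = 24010000 ≡ 592 (mod 7008)
2698^8 ≡ 592^2 = 350464 ≡ 64 (mod 7008)
2698^16 ≡ 64^2 = 4096 (mod 7008)
2698^32 ≡ 4096^2 = 16777216 ≡ 64 (mod 7008)
2698^64 ≡ 64^2 = 4096 (mod 7008)
2698^128 ≡ 4096^2 = 16777216 ≡ 64 (mod 7008)
2698^256 ≡ 64^2 = 4096 (mod 7008)
2698^512 ≡ 4096^2 = 16777216 ≡ 64 (mod 7008)
2698^1024 ≡ 64^2 = 4096 (mod 7008)
2698^2048 ≡ 4096^2 = 16777216 ≡ 64 (mod 7008)
2698^2832 = 2698^2048 · 2698^512 · 2698^256 · 2698^16 ≡ 64 · 64 · 4096 · 4096 (mod 7008).
Accumulate the product:
64 · 64 = 4096
4096 · 4096 = 16777216 ≡ 64
64 · 4096 = 262144 ≡ 2848

2848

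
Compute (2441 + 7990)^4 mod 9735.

5691

2441 + 7990 = 10431 ≡ 696 (mod 9735)
(696)^4 ≡ 5691 (mod 9735)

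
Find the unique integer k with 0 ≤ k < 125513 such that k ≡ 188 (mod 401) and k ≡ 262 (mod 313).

401⁻¹ mod 313: 401×281 ≡ 1 (mod 313), so 401⁻¹ ≡ 281.
k = 188 + 401×((262 − 188)×281 mod 313) = 188 + 401×136 = 54724.
Check: 54724 mod 401 = 188, 54724 mod 313 = 262. ✓

54724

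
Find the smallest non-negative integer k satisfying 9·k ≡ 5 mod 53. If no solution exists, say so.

gcd(9, 53) = 1, so a unique solution mod 53 exists.
9⁻¹ ≡ 6 (mod 53).
k ≡ 6·5 ≡ 30 (mod 53).

30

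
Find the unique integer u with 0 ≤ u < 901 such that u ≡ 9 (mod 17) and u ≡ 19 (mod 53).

655

17⁻¹ mod 53: 17·25 ≡ 1 (mod 53), so 17⁻¹ ≡ 25.
u = 9 + 17·((19 − 9)·25 mod 53) = 9 + 17·38 = 655.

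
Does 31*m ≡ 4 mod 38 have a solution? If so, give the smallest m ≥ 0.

gcd(31, 38) = 1, so a unique solution mod 38 exists.
31⁻¹ ≡ 27 (mod 38).
m ≡ 27*4 ≡ 32 (mod 38).

32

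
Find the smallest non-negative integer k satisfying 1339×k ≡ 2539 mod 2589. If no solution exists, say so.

gcd(1339, 2589) = 1, so a unique solution mod 2589 exists.
1339⁻¹ ≡ 640 (mod 2589).
k ≡ 640×2539 ≡ 1657 (mod 2589).

1657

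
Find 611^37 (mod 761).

By square-and-multiply:
611^1 ≡ 611 (mod 761)
611^2 ≡ 611^2 = 373321 ≡ 431 (mod 761)
611^4 ≡ 431^2 = 185761 ≡ 77 (mod 761)
611^8 ≡ 77^2 = 5929 ≡ 602 (mod 761)
611^16 ≡ 602^2 = 362404 ≡ 168 (mod 761)
611^32 ≡ 168^2 = 28224 ≡ 67 (mod 761)
611^37 = 611^32 × 611^4 × 611^1 ≡ 67 × 77 × 611 (mod 761).
Accumulate the product:
67 × 77 = 5159 ≡ 593
593 × 611 = 362323 ≡ 87

87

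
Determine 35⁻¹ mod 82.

75

82 = 2·35 + 12
35 = 2·12 + 11
12 = 1·11 + 1
11 = 11·1 + 0
gcd(35, 82) = 1, so the inverse exists.
Bézout: 1 = 3·82 − 7·35.
So 35⁻¹ ≡ −7 ≡ 75 (mod 82).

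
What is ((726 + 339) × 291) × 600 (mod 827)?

726 + 339 = 1065 ≡ 238 (mod 827)
238 × 291 = 69258 ≡ 617 (mod 827)
617 × 600 = 370200 ≡ 531 (mod 827)

531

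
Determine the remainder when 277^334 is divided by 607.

532

277^1 ≡ 277 (mod 607)
277^2 ≡ 277^2 = 76729 ≡ 247 (mod 607)
277^4 ≡ 247^2 = 61009 ≡ 309 (mod 607)
277^8 ≡ 309^2 = 95481 ≡ 182 (mod 607)
277^16 ≡ 182^2 = 33124 ≡ 346 (mod 607)
277^32 ≡ 346^2 = 119716 ≡ 137 (mod 607)
277^64 ≡ 137^2 = 18769 ≡ 559 (mod 607)
277^128 ≡ 559^2 = 312481 ≡ 483 (mod 607)
277^256 ≡ 483^2 = 233289 ≡ 201 (mod 607)
277^334 = 277^256 * 277^64 * 277^8 * 277^4 * 277^2 ≡ 201 * 559 * 182 * 309 * 247 (mod 607).
Accumulate the product:
201 * 559 = 112359 ≡ 64
64 * 182 = 11648 ≡ 115
115 * 309 = 35535 ≡ 329
329 * 247 = 81263 ≡ 532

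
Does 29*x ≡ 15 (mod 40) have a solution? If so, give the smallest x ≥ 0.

35

gcd(29, 40) = 1, so a unique solution mod 40 exists.
29⁻¹ ≡ 29 (mod 40).
x ≡ 29*15 ≡ 35 (mod 40).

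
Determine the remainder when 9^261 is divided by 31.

8

261 in binary is 100000101, i.e. 261 = 256 + 4 + 1.
9^1 ≡ 9 (mod 31)
9^2 ≡ 9^2 = 81 ≡ 19 (mod 31)
9^4 ≡ 19^2 = 361 ≡ 20 (mod 31)
9^8 ≡ 20^2 = 400 ≡ 28 (mod 31)
9^16 ≡ 28^2 = 784 ≡ 9 (mod 31)
9^32 ≡ 9^2 = 81 ≡ 19 (mod 31)
9^64 ≡ 19^2 = 361 ≡ 20 (mod 31)
9^128 ≡ 20^2 = 400 ≡ 28 (mod 31)
9^256 ≡ 28^2 = 784 ≡ 9 (mod 31)
9^261 = 9^256 · 9^4 · 9^1 ≡ 9 · 20 · 9 (mod 31).
Accumulate the product:
9 · 20 = 180 ≡ 25
25 · 9 = 225 ≡ 8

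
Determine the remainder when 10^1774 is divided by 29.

Compute successive squares:
10^1 ≡ 10 (mod 29)
10^2 ≡ 10^2 = 100 ≡ 13 (mod 29)
10^4 ≡ 13^2 = 169 ≡ 24 (mod 29)
10^8 ≡ 24^2 = 576 ≡ 25 (mod 29)
10^16 ≡ 25^2 = 625 ≡ 16 (mod 29)
10^32 ≡ 16^2 = 256 ≡ 24 (mod 29)
10^64 ≡ 24^2 = 576 ≡ 25 (mod 29)
10^128 ≡ 25^2 = 625 ≡ 16 (mod 29)
10^256 ≡ 16^2 = 256 ≡ 24 (mod 29)
10^512 ≡ 24^2 = 576 ≡ 25 (mod 29)
10^1024 ≡ 25^2 = 625 ≡ 16 (mod 29)
10^1774 = 10^1024 · 10^512 · 10^128 · 10^64 · 10^32 · 10^8 · 10^4 · 10^2 ≡ 16 · 25 · 16 · 25 · 24 · 25 · 24 · 13 (mod 29).
Accumulate the product:
16 · 25 = 400 ≡ 23
23 · 16 = 368 ≡ 20
20 · 25 = 500 ≡ 7
7 · 24 = 168 ≡ 23
23 · 25 = 575 ≡ 24
24 · 24 = 576 ≡ 25
25 · 13 = 325 ≡ 6

6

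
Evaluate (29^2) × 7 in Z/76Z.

(29)^2 ≡ 5 (mod 76)
5 × 7 = 35

35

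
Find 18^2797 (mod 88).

Using repeated squaring:
2797 in binary is 101011101101, i.e. 2797 = 2048 + 512 + 128 + 64 + 32 + 8 + 4 + 1.
18^1 ≡ 18 (mod 88)
18^2 ≡ 18^2 = 324 ≡ 60 (mod 88)
18^4 ≡ 60^2 = 3600 ≡ 80 (mod 88)
18^8 ≡ 80^2 = 6400 ≡ 64 (mod 88)
18^16 ≡ 64^2 = 4096 ≡ 48 (mod 88)
18^32 ≡ 48^2 = 2304 ≡ 16 (mod 88)
18^64 ≡ 16^2 = 256 ≡ 80 (mod 88)
18^128 ≡ 80^2 = 6400 ≡ 64 (mod 88)
18^256 ≡ 64^2 = 4096 ≡ 48 (mod 88)
18^512 ≡ 48^2 = 2304 ≡ 16 (mod 88)
18^1024 ≡ 16^2 = 256 ≡ 80 (mod 88)
18^2048 ≡ 80^2 = 6400 ≡ 64 (mod 88)
18^2797 = 18^2048 × 18^512 × 18^128 × 18^64 × 18^32 × 18^8 × 18^4 × 18^1 ≡ 64 × 16 × 64 × 80 × 16 × 64 × 80 × 18 (mod 88).
Accumulate the product:
64 × 16 = 1024 ≡ 56
56 × 64 = 3584 ≡ 64
64 × 80 = 5120 ≡ 16
16 × 16 = 256 ≡ 80
80 × 64 = 5120 ≡ 16
16 × 80 = 1280 ≡ 48
48 × 18 = 864 ≡ 72

72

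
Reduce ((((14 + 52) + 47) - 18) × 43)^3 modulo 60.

5

14 + 52 = 66 ≡ 6 (mod 60)
6 + 47 = 53
53 - 18 = 35
35 × 43 = 1505 ≡ 5 (mod 60)
(5)^3 ≡ 5 (mod 60)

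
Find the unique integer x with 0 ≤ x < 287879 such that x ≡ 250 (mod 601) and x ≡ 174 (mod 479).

235842

601⁻¹ mod 479: 601·373 ≡ 1 (mod 479), so 601⁻¹ ≡ 373.
x = 250 + 601·((174 − 250)·373 mod 479) = 250 + 601·392 = 235842.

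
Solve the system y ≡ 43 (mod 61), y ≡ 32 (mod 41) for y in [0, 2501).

61⁻¹ mod 41: 61*39 ≡ 1 (mod 41), so 61⁻¹ ≡ 39.
y = 43 + 61*((32 − 43)*39 mod 41) = 43 + 61*22 = 1385.

1385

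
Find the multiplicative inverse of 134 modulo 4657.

Run the extended Euclidean algorithm:
4657 = 34×134 + 101
134 = 1×101 + 33
101 = 3×33 + 2
33 = 16×2 + 1
2 = 2×1 + 0
gcd(134, 4657) = 1, so the inverse exists.
Back-substitute for 1:
1 = 1×33 − 16×2
  = −16×101 + 49×33
  = 49×134 − 65×101
  = −65×4657 + 2259×134
So 134⁻¹ ≡ 2259 (mod 4657).

2259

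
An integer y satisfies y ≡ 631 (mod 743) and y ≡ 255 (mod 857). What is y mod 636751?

743⁻¹ mod 857: 743×218 ≡ 1 (mod 857), so 743⁻¹ ≡ 218.
y = 631 + 743×((255 − 631)×218 mod 857) = 631 + 743×304 = 226503.
Check: 226503 mod 743 = 631, 226503 mod 857 = 255. ✓

226503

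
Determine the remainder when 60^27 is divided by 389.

27 in binary is 11011, i.e. 27 = 16 + 8 + 2 + 1.
60^1 ≡ 60 (mod 389)
60^2 ≡ 60^2 = 3600 ≡ 99 (mod 389)
60^4 ≡ 99^2 = 9801 ≡ 76 (mod 389)
60^8 ≡ 76^2 = 5776 ≡ 330 (mod 389)
60^16 ≡ 330^2 = 108900 ≡ 369 (mod 389)
60^27 = 60^16 · 60^8 · 60^2 · 60^1 ≡ 369 · 330 · 99 · 60 (mod 389).
Accumulate the product:
369 · 330 = 121770 ≡ 13
13 · 99 = 1287 ≡ 120
120 · 60 = 7200 ≡ 198

198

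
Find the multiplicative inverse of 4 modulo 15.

4

15 = 3·4 + 3
4 = 1·3 + 1
3 = 3·1 + 0
gcd(4, 15) = 1, so the inverse exists.
Bézout: 1 = −1·15 + 4·4.
So 4⁻¹ ≡ 4 (mod 15).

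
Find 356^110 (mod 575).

1

110 in binary is 1101110, i.e. 110 = 64 + 32 + 8 + 4 + 2.
356^1 ≡ 356 (mod 575)
356^2 ≡ 356^2 = 126736 ≡ 236 (mod 575)
356^4 ≡ 236^2 = 55696 ≡ 496 (mod 575)
356^8 ≡ 496^2 = 246016 ≡ 491 (mod 575)
356^16 ≡ 491^2 = 241081 ≡ 156 (mod 575)
356^32 ≡ 156^2 = 24336 ≡ 186 (mod 575)
356^64 ≡ 186^2 = 34596 ≡ 96 (mod 575)
356^110 = 356^64 · 356^32 · 356^8 · 356^4 · 356^2 ≡ 96 · 186 · 491 · 496 · 236 (mod 575).
Accumulate the product:
96 · 186 = 17856 ≡ 31
31 · 491 = 15221 ≡ 271
271 · 496 = 134416 ≡ 441
441 · 236 = 104076 ≡ 1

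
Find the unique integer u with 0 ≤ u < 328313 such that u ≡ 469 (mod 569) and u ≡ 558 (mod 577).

35178

569⁻¹ mod 577: 569×72 ≡ 1 (mod 577), so 569⁻¹ ≡ 72.
u = 469 + 569×((558 − 469)×72 mod 577) = 469 + 569×61 = 35178.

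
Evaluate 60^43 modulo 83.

By square-and-multiply:
60^1 ≡ 60 (mod 83)
60^2 ≡ 60^2 = 3600 ≡ 31 (mod 83)
60^4 ≡ 31^2 = 961 ≡ 48 (mod 83)
60^8 ≡ 48^2 = 2304 ≡ 63 (mod 83)
60^16 ≡ 63^2 = 3969 ≡ 68 (mod 83)
60^32 ≡ 68^2 = 4624 ≡ 59 (mod 83)
60^43 = 60^32 × 60^8 × 60^2 × 60^1 ≡ 59 × 63 × 31 × 60 (mod 83).
Accumulate the product:
59 × 63 = 3717 ≡ 65
65 × 31 = 2015 ≡ 23
23 × 60 = 1380 ≡ 52

52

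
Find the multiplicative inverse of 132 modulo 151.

By the extended Euclidean algorithm:
151 = 1*132 + 19
132 = 6*19 + 18
19 = 1*18 + 1
18 = 18*1 + 0
gcd(132, 151) = 1, so the inverse exists.
Back-substitute for 1:
1 = 1*19 − 1*18
  = −1*132 + 7*19
  = 7*151 − 8*132
So 132⁻¹ ≡ −8 ≡ 143 (mod 151).

143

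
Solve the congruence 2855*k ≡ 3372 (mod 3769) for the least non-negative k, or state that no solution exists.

gcd(2855, 3769) = 1, so a unique solution mod 3769 exists.
2855⁻¹ ≡ 2635 (mod 3769).
k ≡ 2635*3372 ≡ 1687 (mod 3769).

1687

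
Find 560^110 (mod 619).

245

Compute successive squares:
110 in binary is 1101110, i.e. 110 = 64 + 32 + 8 + 4 + 2.
560^1 ≡ 560 (mod 619)
560^2 ≡ 560^2 = 313600 ≡ 386 (mod 619)
560^4 ≡ 386^2 = 148996 ≡ 436 (mod 619)
560^8 ≡ 436^2 = 190096 ≡ 63 (mod 619)
560^16 ≡ 63^2 = 3969 ≡ 255 (mod 619)
560^32 ≡ 255^2 = 65025 ≡ 30 (mod 619)
560^64 ≡ 30^2 = 900 ≡ 281 (mod 619)
560^110 = 560^64 × 560^32 × 560^8 × 560^4 × 560^2 ≡ 281 × 30 × 63 × 436 × 386 (mod 619).
Accumulate the product:
281 × 30 = 8430 ≡ 383
383 × 63 = 24129 ≡ 607
607 × 436 = 264652 ≡ 339
339 × 386 = 130854 ≡ 245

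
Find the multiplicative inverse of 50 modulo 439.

439 = 8·50 + 39
50 = 1·39 + 11
39 = 3·11 + 6
11 = 1·6 + 5
6 = 1·5 + 1
5 = 5·1 + 0
gcd(50, 439) = 1, so the inverse exists.
Bézout: 1 = 9·439 − 79·50.
So 50⁻¹ ≡ −79 ≡ 360 (mod 439).

360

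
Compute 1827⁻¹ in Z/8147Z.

4593

8147 = 4·1827 + 839
1827 = 2·839 + 149
839 = 5·149 + 94
149 = 1·94 + 55
94 = 1·55 + 39
55 = 1·39 + 16
39 = 2·16 + 7
16 = 2·7 + 2
7 = 3·2 + 1
2 = 2·1 + 0
gcd(1827, 8147) = 1, so the inverse exists.
Bézout: 1 = 797·8147 − 3554·1827.
So 1827⁻¹ ≡ −3554 ≡ 4593 (mod 8147).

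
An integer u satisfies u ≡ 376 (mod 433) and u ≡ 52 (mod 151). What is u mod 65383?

59697

433⁻¹ mod 151: 433·83 ≡ 1 (mod 151), so 433⁻¹ ≡ 83.
u = 376 + 433·((52 − 376)·83 mod 151) = 376 + 433·137 = 59697.
Check: 59697 mod 433 = 376, 59697 mod 151 = 52. ✓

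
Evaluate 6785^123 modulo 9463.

By square-and-multiply:
123 in binary is 1111011, i.e. 123 = 64 + 32 + 16 + 8 + 2 + 1.
6785^1 ≡ 6785 (mod 9463)
6785^2 ≡ 6785^2 = 46036225 ≡ 8193 (mod 9463)
6785^4 ≡ 8193^2 = 67125249 ≡ 4190 (mod 9463)
6785^8 ≡ 4190^2 = 17556100 ≡ 2235 (mod 9463)
6785^16 ≡ 2235^2 = 4995225 ≡ 8224 (mod 9463)
6785^32 ≡ 8224^2 = 67634176 ≡ 2115 (mod 9463)
6785^64 ≡ 2115^2 = 4473225 ≡ 6689 (mod 9463)
6785^123 = 6785^64 * 6785^32 * 6785^16 * 6785^8 * 6785^2 * 6785^1 ≡ 6689 * 2115 * 8224 * 2235 * 8193 * 6785 (mod 9463).
Accumulate the product:
6689 * 2115 = 14147235 ≡ 50
50 * 8224 = 411200 ≡ 4291
4291 * 2235 = 9590385 ≡ 4366
4366 * 8193 = 35770638 ≡ 498
498 * 6785 = 3378930 ≡ 639

639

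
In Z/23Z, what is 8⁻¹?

Apply the Euclidean algorithm and back-substitute:
23 = 2·8 + 7
8 = 1·7 + 1
7 = 7·1 + 0
gcd(8, 23) = 1, so the inverse exists.
Back-substitute for 1:
1 = 1·8 − 1·7
  = −1·23 + 3·8
So 8⁻¹ ≡ 3 (mod 23).

3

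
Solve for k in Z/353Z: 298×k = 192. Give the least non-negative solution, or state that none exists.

gcd(298, 353) = 1, so a unique solution mod 353 exists.
298⁻¹ ≡ 77 (mod 353).
k ≡ 77×192 ≡ 311 (mod 353).

311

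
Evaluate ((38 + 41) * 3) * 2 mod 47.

4

38 + 41 = 79 ≡ 32 (mod 47)
32 * 3 = 96 ≡ 2 (mod 47)
2 * 2 = 4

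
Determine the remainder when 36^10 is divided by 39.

10 in binary is 1010, i.e. 10 = 8 + 2.
36^1 ≡ 36 (mod 39)
36^2 ≡ 36^2 = 1296 ≡ 9 (mod 39)
36^4 ≡ 9^2 = 81 ≡ 3 (mod 39)
36^8 ≡ 3^2 = 9 (mod 39)
36^10 = 36^8 * 36^2 ≡ 9 * 9 (mod 39).
9 * 9 = 81 ≡ 3 (mod 39).

3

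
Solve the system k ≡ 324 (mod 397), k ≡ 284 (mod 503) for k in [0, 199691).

151184

397⁻¹ mod 503: 397×242 ≡ 1 (mod 503), so 397⁻¹ ≡ 242.
k = 324 + 397×((284 − 324)×242 mod 503) = 324 + 397×380 = 151184.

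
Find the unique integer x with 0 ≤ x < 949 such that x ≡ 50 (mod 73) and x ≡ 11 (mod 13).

50

73⁻¹ mod 13: 73*5 ≡ 1 (mod 13), so 73⁻¹ ≡ 5.
x = 50 + 73*((11 − 50)*5 mod 13) = 50 + 73*0 = 50.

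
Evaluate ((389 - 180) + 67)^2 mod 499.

389 - 180 = 209
209 + 67 = 276
(276)^2 ≡ 328 (mod 499)

328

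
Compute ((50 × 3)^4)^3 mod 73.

50 × 3 = 150 ≡ 4 (mod 73)
(4)^4 ≡ 37 (mod 73)
(37)^3 ≡ 64 (mod 73)

64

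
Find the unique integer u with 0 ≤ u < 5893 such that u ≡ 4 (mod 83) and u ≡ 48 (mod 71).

4237

83⁻¹ mod 71: 83×6 ≡ 1 (mod 71), so 83⁻¹ ≡ 6.
u = 4 + 83×((48 − 4)×6 mod 71) = 4 + 83×51 = 4237.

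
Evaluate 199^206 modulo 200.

206 in binary is 11001110, i.e. 206 = 128 + 64 + 8 + 4 + 2.
199^1 ≡ 199 (mod 200)
199^2 ≡ 199^2 = 39601 ≡ 1 (mod 200)
199^4 ≡ 1^2 = 1 (mod 200)
199^8 ≡ 1^2 = 1 (mod 200)
199^16 ≡ 1^2 = 1 (mod 200)
199^32 ≡ 1^2 = 1 (mod 200)
199^64 ≡ 1^2 = 1 (mod 200)
199^128 ≡ 1^2 = 1 (mod 200)
199^206 = 199^128 · 199^64 · 199^8 · 199^4 · 199^2 ≡ 1 · 1 · 1 · 1 · 1 (mod 200).
Accumulate the product:
1 · 1 = 1
1 · 1 = 1
1 · 1 = 1
1 · 1 = 1

1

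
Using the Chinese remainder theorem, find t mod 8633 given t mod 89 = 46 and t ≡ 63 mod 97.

936

89⁻¹ mod 97: 89*12 ≡ 1 (mod 97), so 89⁻¹ ≡ 12.
t = 46 + 89*((63 − 46)*12 mod 97) = 46 + 89*10 = 936.
Check: 936 mod 89 = 46, 936 mod 97 = 63. ✓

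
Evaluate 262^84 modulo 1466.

Using repeated squaring:
262^1 ≡ 262 (mod 1466)
262^2 ≡ 262^2 = 68644 ≡ 1208 (mod 1466)
262^4 ≡ 1208^2 = 1459264 ≡ 594 (mod 1466)
262^8 ≡ 594^2 = 352836 ≡ 996 (mod 1466)
262^16 ≡ 996^2 = 992016 ≡ 1000 (mod 1466)
262^32 ≡ 1000^2 = 1000000 ≡ 188 (mod 1466)
262^64 ≡ 188^2 = 35344 ≡ 160 (mod 1466)
262^84 = 262^64 · 262^16 · 262^4 ≡ 160 · 1000 · 594 (mod 1466).
Accumulate the product:
160 · 1000 = 160000 ≡ 206
206 · 594 = 122364 ≡ 686

686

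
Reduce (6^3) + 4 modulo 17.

(6)^3 ≡ 12 (mod 17)
12 + 4 = 16

16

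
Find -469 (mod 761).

292

-469 = -1×761 + 292, so -469 ≡ 292 (mod 761).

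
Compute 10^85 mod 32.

0

10^1 ≡ 10 (mod 32)
10^2 ≡ 10^2 = 100 ≡ 4 (mod 32)
10^4 ≡ 4^2 = 16 (mod 32)
10^8 ≡ 16^2 = 256 ≡ 0 (mod 32)
10^16 ≡ 0^2 = 0 (mod 32)
10^32 ≡ 0^2 = 0 (mod 32)
10^64 ≡ 0^2 = 0 (mod 32)
10^85 = 10^64 × 10^16 × 10^4 × 10^1 ≡ 0 × 0 × 16 × 10 (mod 32).
Accumulate the product:
0 × 0 = 0
0 × 16 = 0
0 × 10 = 0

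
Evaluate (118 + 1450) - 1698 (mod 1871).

1741

118 + 1450 = 1568
1568 - 1698 = -130 ≡ 1741 (mod 1871)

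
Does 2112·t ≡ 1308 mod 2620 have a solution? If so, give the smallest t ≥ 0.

gcd(2112, 2620) = 4, and 4 | 1308, so solutions exist.
Divide through by 4: 528·t mod 655 = 327.
528⁻¹ ≡ 557 (mod 655).
t ≡ 557·327 ≡ 49 (mod 655).
The smallest non-negative solution is t = 49.

49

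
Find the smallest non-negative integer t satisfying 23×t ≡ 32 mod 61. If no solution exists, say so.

gcd(23, 61) = 1, so a unique solution mod 61 exists.
23⁻¹ ≡ 8 (mod 61).
t ≡ 8×32 ≡ 12 (mod 61).

12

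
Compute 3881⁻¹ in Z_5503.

4570

Apply the Euclidean algorithm and back-substitute:
5503 = 1×3881 + 1622
3881 = 2×1622 + 637
1622 = 2×637 + 348
637 = 1×348 + 289
348 = 1×289 + 59
289 = 4×59 + 53
59 = 1×53 + 6
53 = 8×6 + 5
6 = 1×5 + 1
5 = 5×1 + 0
gcd(3881, 5503) = 1, so the inverse exists.
Bézout: 1 = 658×5503 − 933×3881.
So 3881⁻¹ ≡ −933 ≡ 4570 (mod 5503).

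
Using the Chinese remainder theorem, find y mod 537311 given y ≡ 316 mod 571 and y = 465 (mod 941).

332638

571⁻¹ mod 941: 571×206 ≡ 1 (mod 941), so 571⁻¹ ≡ 206.
y = 316 + 571×((465 − 316)×206 mod 941) = 316 + 571×582 = 332638.
Check: 332638 mod 571 = 316, 332638 mod 941 = 465. ✓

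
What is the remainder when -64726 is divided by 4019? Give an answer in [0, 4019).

-64726 = -17·4019 + 3597, so -64726 ≡ 3597 (mod 4019).

3597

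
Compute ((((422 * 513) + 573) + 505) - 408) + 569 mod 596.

422 * 513 = 216486 ≡ 138 (mod 596)
138 + 573 = 711 ≡ 115 (mod 596)
115 + 505 = 620 ≡ 24 (mod 596)
24 - 408 = -384 ≡ 212 (mod 596)
212 + 569 = 781 ≡ 185 (mod 596)

185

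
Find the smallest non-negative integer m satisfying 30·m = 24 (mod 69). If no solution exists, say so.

gcd(30, 69) = 3, and 3 | 24, so solutions exist.
Divide through by 3: 10·m = 8 (mod 23).
10⁻¹ ≡ 7 (mod 23).
m ≡ 7·8 ≡ 10 (mod 23).
The smallest non-negative solution is m = 10.

10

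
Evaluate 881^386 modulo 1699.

252

386 in binary is 110000010, i.e. 386 = 256 + 128 + 2.
881^1 ≡ 881 (mod 1699)
881^2 ≡ 881^2 = 776161 ≡ 1417 (mod 1699)
881^4 ≡ 1417^2 = 2007889 ≡ 1370 (mod 1699)
881^8 ≡ 1370^2 = 1876900 ≡ 1204 (mod 1699)
881^16 ≡ 1204^2 = 1449616 ≡ 369 (mod 1699)
881^32 ≡ 369^2 = 136161 ≡ 241 (mod 1699)
881^64 ≡ 241^2 = 58081 ≡ 315 (mod 1699)
881^128 ≡ 315^2 = 99225 ≡ 683 (mod 1699)
881^256 ≡ 683^2 = 466489 ≡ 963 (mod 1699)
881^386 = 881^256 · 881^128 · 881^2 ≡ 963 · 683 · 1417 (mod 1699).
Accumulate the product:
963 · 683 = 657729 ≡ 216
216 · 1417 = 306072 ≡ 252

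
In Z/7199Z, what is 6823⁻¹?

Run the extended Euclidean algorithm:
7199 = 1*6823 + 376
6823 = 18*376 + 55
376 = 6*55 + 46
55 = 1*46 + 9
46 = 5*9 + 1
9 = 9*1 + 0
gcd(6823, 7199) = 1, so the inverse exists.
Bézout: 1 = 744*7199 − 785*6823.
So 6823⁻¹ ≡ −785 ≡ 6414 (mod 7199).

6414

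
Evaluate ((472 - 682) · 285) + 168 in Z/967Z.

272

472 - 682 = -210 ≡ 757 (mod 967)
757 · 285 = 215745 ≡ 104 (mod 967)
104 + 168 = 272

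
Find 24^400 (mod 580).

By square-and-multiply:
400 in binary is 110010000, i.e. 400 = 256 + 128 + 16.
24^1 ≡ 24 (mod 580)
24^2 ≡ 24^2 = 576 (mod 580)
24^4 ≡ 576^2 = 331776 ≡ 16 (mod 580)
24^8 ≡ 16^2 = 256 (mod 580)
24^16 ≡ 256^2 = 65536 ≡ 576 (mod 580)
24^32 ≡ 576^2 = 331776 ≡ 16 (mod 580)
24^64 ≡ 16^2 = 256 (mod 580)
24^128 ≡ 256^2 = 65536 ≡ 576 (mod 580)
24^256 ≡ 576^2 = 331776 ≡ 16 (mod 580)
24^400 = 24^256 · 24^128 · 24^16 ≡ 16 · 576 · 576 (mod 580).
Accumulate the product:
16 · 576 = 9216 ≡ 516
516 · 576 = 297216 ≡ 256

256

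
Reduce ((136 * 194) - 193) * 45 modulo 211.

160

136 * 194 = 26384 ≡ 9 (mod 211)
9 - 193 = -184 ≡ 27 (mod 211)
27 * 45 = 1215 ≡ 160 (mod 211)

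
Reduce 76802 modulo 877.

503

76802 = 87×877 + 503, so 76802 ≡ 503 (mod 877).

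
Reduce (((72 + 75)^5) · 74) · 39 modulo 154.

72 + 75 = 147
(147)^5 ≡ 133 (mod 154)
133 · 74 = 9842 ≡ 140 (mod 154)
140 · 39 = 5460 ≡ 70 (mod 154)

70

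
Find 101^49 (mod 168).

By square-and-multiply:
49 in binary is 110001, i.e. 49 = 32 + 16 + 1.
101^1 ≡ 101 (mod 168)
101^2 ≡ 101^2 = 10201 ≡ 121 (mod 168)
101^4 ≡ 121^2 = 14641 ≡ 25 (mod 168)
101^8 ≡ 25^2 = 625 ≡ 121 (mod 168)
101^16 ≡ 121^2 = 14641 ≡ 25 (mod 168)
101^32 ≡ 25^2 = 625 ≡ 121 (mod 168)
101^49 = 101^32 * 101^16 * 101^1 ≡ 121 * 25 * 101 (mod 168).
Accumulate the product:
121 * 25 = 3025 ≡ 1
1 * 101 = 101

101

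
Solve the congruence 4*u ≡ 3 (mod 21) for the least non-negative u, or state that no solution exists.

gcd(4, 21) = 1, so a unique solution mod 21 exists.
4⁻¹ ≡ 16 (mod 21).
u ≡ 16*3 ≡ 6 (mod 21).

6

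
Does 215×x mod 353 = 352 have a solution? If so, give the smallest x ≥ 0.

110

gcd(215, 353) = 1, so a unique solution mod 353 exists.
215⁻¹ ≡ 243 (mod 353).
x ≡ 243×352 ≡ 110 (mod 353).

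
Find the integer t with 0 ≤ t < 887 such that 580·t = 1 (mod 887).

Run the extended Euclidean algorithm:
887 = 1*580 + 307
580 = 1*307 + 273
307 = 1*273 + 34
273 = 8*34 + 1
34 = 34*1 + 0
gcd(580, 887) = 1, so the inverse exists.
Bézout: 1 = −17*887 + 26*580.
So 580⁻¹ ≡ 26 (mod 887).

26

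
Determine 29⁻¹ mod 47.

13

Apply the Euclidean algorithm and back-substitute:
47 = 1*29 + 18
29 = 1*18 + 11
18 = 1*11 + 7
11 = 1*7 + 4
7 = 1*4 + 3
4 = 1*3 + 1
3 = 3*1 + 0
gcd(29, 47) = 1, so the inverse exists.
Bézout: 1 = −8*47 + 13*29.
So 29⁻¹ ≡ 13 (mod 47).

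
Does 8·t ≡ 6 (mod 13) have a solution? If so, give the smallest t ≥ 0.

gcd(8, 13) = 1, so a unique solution mod 13 exists.
8⁻¹ ≡ 5 (mod 13).
t ≡ 5·6 ≡ 4 (mod 13).

4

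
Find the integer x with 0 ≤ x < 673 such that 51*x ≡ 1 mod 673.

Apply the Euclidean algorithm and back-substitute:
673 = 13·51 + 10
51 = 5·10 + 1
10 = 10·1 + 0
gcd(51, 673) = 1, so the inverse exists.
Bézout: 1 = −5·673 + 66·51.
So 51⁻¹ ≡ 66 (mod 673).

66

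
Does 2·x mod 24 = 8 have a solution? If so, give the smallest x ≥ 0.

gcd(2, 24) = 2, and 2 | 8, so solutions exist.
Divide through by 2: 1·x mod 12 = 4.
1⁻¹ ≡ 1 (mod 12).
x ≡ 1·4 ≡ 4 (mod 12).
The smallest non-negative solution is x = 4.

4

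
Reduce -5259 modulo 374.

351

-5259 = -15*374 + 351, so -5259 ≡ 351 (mod 374).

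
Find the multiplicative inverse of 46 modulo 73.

27

Apply the Euclidean algorithm and back-substitute:
73 = 1×46 + 27
46 = 1×27 + 19
27 = 1×19 + 8
19 = 2×8 + 3
8 = 2×3 + 2
3 = 1×2 + 1
2 = 2×1 + 0
gcd(46, 73) = 1, so the inverse exists.
Bézout: 1 = −17×73 + 27×46.
So 46⁻¹ ≡ 27 (mod 73).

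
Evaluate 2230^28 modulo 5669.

1734

2230^1 ≡ 2230 (mod 5669)
2230^2 ≡ 2230^2 = 4972900 ≡ 1187 (mod 5669)
2230^4 ≡ 1187^2 = 1408969 ≡ 3057 (mod 5669)
2230^8 ≡ 3057^2 = 9345249 ≡ 2737 (mod 5669)
2230^16 ≡ 2737^2 = 7491169 ≡ 2420 (mod 5669)
2230^28 = 2230^16 × 2230^8 × 2230^4 ≡ 2420 × 2737 × 3057 (mod 5669).
Accumulate the product:
2420 × 2737 = 6623540 ≡ 2148
2148 × 3057 = 6566436 ≡ 1734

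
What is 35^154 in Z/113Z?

18

154 in binary is 10011010, i.e. 154 = 128 + 16 + 8 + 2.
35^1 ≡ 35 (mod 113)
35^2 ≡ 35^2 = 1225 ≡ 95 (mod 113)
35^4 ≡ 95^2 = 9025 ≡ 98 (mod 113)
35^8 ≡ 98^2 = 9604 ≡ 112 (mod 113)
35^16 ≡ 112^2 = 12544 ≡ 1 (mod 113)
35^32 ≡ 1^2 = 1 (mod 113)
35^64 ≡ 1^2 = 1 (mod 113)
35^128 ≡ 1^2 = 1 (mod 113)
35^154 = 35^128 · 35^16 · 35^8 · 35^2 ≡ 1 · 1 · 112 · 95 (mod 113).
Accumulate the product:
1 · 1 = 1
1 · 112 = 112
112 · 95 = 10640 ≡ 18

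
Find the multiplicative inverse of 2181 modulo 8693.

By the extended Euclidean algorithm:
8693 = 3·2181 + 2150
2181 = 1·2150 + 31
2150 = 69·31 + 11
31 = 2·11 + 9
11 = 1·9 + 2
9 = 4·2 + 1
2 = 2·1 + 0
gcd(2181, 8693) = 1, so the inverse exists.
Bézout: 1 = −985·8693 + 3926·2181.
So 2181⁻¹ ≡ 3926 (mod 8693).

3926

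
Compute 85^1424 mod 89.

85^1 ≡ 85 (mod 89)
85^2 ≡ 85^2 = 7225 ≡ 16 (mod 89)
85^4 ≡ 16^2 = 256 ≡ 78 (mod 89)
85^8 ≡ 78^2 = 6084 ≡ 32 (mod 89)
85^16 ≡ 32^2 = 1024 ≡ 45 (mod 89)
85^32 ≡ 45^2 = 2025 ≡ 67 (mod 89)
85^64 ≡ 67^2 = 4489 ≡ 39 (mod 89)
85^128 ≡ 39^2 = 1521 ≡ 8 (mod 89)
85^256 ≡ 8^2 = 64 (mod 89)
85^512 ≡ 64^2 = 4096 ≡ 2 (mod 89)
85^1024 ≡ 2^2 = 4 (mod 89)
85^1424 = 85^1024 · 85^256 · 85^128 · 85^16 ≡ 4 · 64 · 8 · 45 (mod 89).
Accumulate the product:
4 · 64 = 256 ≡ 78
78 · 8 = 624 ≡ 1
1 · 45 = 45

45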